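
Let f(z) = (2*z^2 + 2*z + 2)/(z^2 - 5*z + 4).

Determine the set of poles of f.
{1, 4}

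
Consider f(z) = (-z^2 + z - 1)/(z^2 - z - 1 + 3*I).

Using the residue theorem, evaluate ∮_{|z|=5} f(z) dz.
By the residue theorem, ∮_C f(z) dz = 2πi · (sum of the residues of f at the poles inside |z| = 5).

The denominator factors as (z - 2 + I)*(z + 1 - I), so the singularities of f are simple poles at z = 2 - I, z = -1 + I.
  |2 - I|² = 5 < 25 = 5², so this pole is inside the contour.
  |-1 + I|² = 2 < 25 = 5², so this pole is inside the contour.

With P(z) = -z^2 + z - 1 and Q(z) = z^2 - z - 1 + 3*I, each pole is simple, so Res(f, z₀) = P(z₀)/Q'(z₀) with Q'(z) = 2*z - 1.
  Res(f, 2 - I) = P(2 - I)/Q'(2 - I) = (-2 + 3*I)/(3 - 2*I) = -12/13 + 5*I/13
  Res(f, -1 + I) = P(-1 + I)/Q'(-1 + I) = (-2 + 3*I)/(-3 + 2*I) = 12/13 - 5*I/13

Sum of residues inside C: 0
∮_C f(z) dz = 2πi · (0) = 0

Final answer: 0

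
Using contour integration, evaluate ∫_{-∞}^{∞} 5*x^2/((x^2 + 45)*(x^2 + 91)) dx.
Let f(z) = 5*z^2/((z^2 + 45)*(z^2 + 91)). The denominator has no real zeros and deg Q - deg P = 2 ≥ 2, so the integral of f over the upper semicircle |z| = R tends to 0 as R → ∞. Closing the contour in the upper half-plane,
  ∫_{-∞}^{∞} f(x) dx = 2πi · Σ Res(f, z_k)  over the poles with Im z_k > 0.

Zeros of the denominator: z^2 + 45 = 0 gives z = ±3*sqrt(5)*I; z^2 + 91 = 0 gives z = ±sqrt(91)*I.
Upper half-plane: z = 3*sqrt(5)*I, z = sqrt(91)*I (simple).

Each pole is a simple zero of Q(z) = z^4 + 136*z^2 + 4095, so Res(f, z₀) = P(z₀)/Q'(z₀) with P(z) = 5*z^2, Q'(z) = 4*z^3 + 272*z:
  Res(f, 3*sqrt(5)*I) = (-225)/(276*sqrt(5)*I) = 15*sqrt(5)*I/92
  Res(f, sqrt(91)*I) = (-455)/(-92*sqrt(91)*I) = -5*sqrt(91)*I/92

Sum of residues: 5*I*(-sqrt(91) + 3*sqrt(5))/92
∫_{-∞}^{∞} f(x) dx = 2πi · (5*I*(-sqrt(91) + 3*sqrt(5))/92) = 5*pi*(-3*sqrt(5) + sqrt(91))/46

Final answer: 5*pi*(-3*sqrt(5) + sqrt(91))/46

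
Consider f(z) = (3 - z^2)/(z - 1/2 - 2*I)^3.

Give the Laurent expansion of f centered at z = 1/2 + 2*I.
Put w = z - (1/2 + 2*I), i.e. z = w + 1/2 + 2*I. The denominator is w^3, so it suffices to rewrite the numerator in powers of w.

P(z) = 3 - z^2
P(w + 1/2 + 2*I) = 27/4 - 2*I + (-1 - 4*I)*w - w^2

Dividing each term by w^3:
  f = (27/4 - 2*I)/w^3 + (-1 - 4*I)/w^2 - 1/w

Substituting back w = z - 1/2 - 2*I:
  f(z) = (27/4 - 2*I)/(z - 1/2 - 2*I)^3 + (-1 - 4*I)/(z - 1/2 - 2*I)^2 - 1/(z - 1/2 - 2*I)

The series is finite because the numerator is a polynomial; the negative powers form the principal part, and the coefficient of 1/(z - 1/2 - 2*I) gives Res(f, 1/2 + 2*I) = -1.

Final answer: (27/4 - 2*I)/(z - 1/2 - 2*I)^3 + (-1 - 4*I)/(z - 1/2 - 2*I)^2 - 1/(z - 1/2 - 2*I)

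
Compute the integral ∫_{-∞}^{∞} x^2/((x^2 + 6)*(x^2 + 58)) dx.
Let f(z) = z^2/((z^2 + 6)*(z^2 + 58)). The denominator has no real zeros and deg Q - deg P = 2 ≥ 2, so the integral of f over the upper semicircle |z| = R tends to 0 as R → ∞. Closing the contour in the upper half-plane,
  ∫_{-∞}^{∞} f(x) dx = 2πi · Σ Res(f, z_k)  over the poles with Im z_k > 0.

Zeros of the denominator: z^2 + 58 = 0 gives z = ±sqrt(58)*I; z^2 + 6 = 0 gives z = ±sqrt(6)*I.
Upper half-plane: z = sqrt(58)*I, z = sqrt(6)*I (simple).

Each pole is a simple zero of Q(z) = z^4 + 64*z^2 + 348, so Res(f, z₀) = P(z₀)/Q'(z₀) with P(z) = z^2, Q'(z) = 4*z^3 + 128*z:
  Res(f, sqrt(58)*I) = (-58)/(-104*sqrt(58)*I) = -sqrt(58)*I/104
  Res(f, sqrt(6)*I) = (-6)/(104*sqrt(6)*I) = sqrt(6)*I/104

Sum of residues: I*(-sqrt(58) + sqrt(6))/104
∫_{-∞}^{∞} f(x) dx = 2πi · (I*(-sqrt(58) + sqrt(6))/104) = pi*(-sqrt(6) + sqrt(58))/52

Final answer: pi*(-sqrt(6) + sqrt(58))/52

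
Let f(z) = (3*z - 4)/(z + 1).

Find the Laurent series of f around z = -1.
Put w = z - (-1), i.e. z = w - 1. The denominator is w, so it suffices to rewrite the numerator in powers of w.

P(z) = 3*z - 4
P(w - 1) = -7 + 3*w

Dividing each term by w:
  f = -7/w + 3

Substituting back w = z + 1:
  f(z) = -7/(z + 1) + 3

The series is finite because the numerator is a polynomial; the negative powers form the principal part, and the coefficient of 1/(z + 1) gives Res(f, -1) = -7.

Final answer: -7/(z + 1) + 3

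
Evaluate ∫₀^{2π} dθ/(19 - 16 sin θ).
2*sqrt(105)*pi/105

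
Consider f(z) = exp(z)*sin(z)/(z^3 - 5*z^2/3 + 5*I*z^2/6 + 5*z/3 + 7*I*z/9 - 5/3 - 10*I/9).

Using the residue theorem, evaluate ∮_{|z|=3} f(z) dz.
By the residue theorem, ∮_C f(z) dz = 2πi · (sum of the residues of f at the poles inside |z| = 3).

The denominator factors as (z - 1 + 3*I/2)*(z - 1 + I/3)*(z + 1/3 - I), so the singularities of f are simple poles at z = 1 - 3*I/2, z = 1 - I/3, z = -1/3 + I.
  |1 - 3*I/2|² = 13/4 < 9 = 3², so this pole is inside the contour.
  |1 - I/3|² = 10/9 < 9 = 3², so this pole is inside the contour.
  |-1/3 + I|² = 10/9 < 9 = 3², so this pole is inside the contour.

With P(z) = exp(z)*sin(z) and Q(z) = z^3 - 5*z^2/3 + 5*I*z^2/6 + 5*z/3 + 7*I*z/9 - 5/3 - 10*I/9, each pole is simple, so Res(f, z₀) = P(z₀)/Q'(z₀) with Q'(z) = 3*z^2 - 10*z/3 + 5*I*z/3 + 5/3 + 7*I/9.
  Res(f, 1 - 3*I/2) = P(1 - 3*I/2)/Q'(1 - 3*I/2) = (exp(1 - 3*I/2)*sin(1 - 3*I/2))/(-35/12 - 14*I/9) = (-540/2023 + 288*I/2023)*exp(1 - 3*I/2)*sin(1 - 3*I/2)
  Res(f, 1 - I/3) = P(1 - I/3)/Q'(1 - I/3) = (exp(1 - I/3)*sin(1 - I/3))/(14/9 + 14*I/9) = (9/28 - 9*I/28)*exp(1 - I/3)*sin(1 - I/3)
  Res(f, -1/3 + I) = P(-1/3 + I)/Q'(-1/3 + I) = (-exp(-1/3 + I)*sin(1/3 - I))/(-14/9 - 46*I/9) = (63/1156 - 207*I/1156)*exp(-1/3 + I)*sin(1/3 - I)

Sum of residues inside C: (9/28 - 9*I/28)*exp(1 - I/3)*sin(1 - I/3) + (63/1156 - 207*I/1156)*exp(-1/3 + I)*sin(1/3 - I) + (-540/2023 + 288*I/2023)*exp(1 - 3*I/2)*sin(1 - 3*I/2)
∮_C f(z) dz = 2πi · ((9/28 - 9*I/28)*exp(1 - I/3)*sin(1 - I/3) + (63/1156 - 207*I/1156)*exp(-1/3 + I)*sin(1/3 - I) + (-540/2023 + 288*I/2023)*exp(1 - 3*I/2)*sin(1 - 3*I/2)) = pi*(207/578 + 63*I/578)*exp(-1/3 + I)*sin(1/3 - I) + pi*(9/14 + 9*I/14)*exp(1 - I/3)*sin(1 - I/3) + pi*(-576/2023 - 1080*I/2023)*exp(1 - 3*I/2)*sin(1 - 3*I/2)

Final answer: pi*(207/578 + 63*I/578)*exp(-1/3 + I)*sin(1/3 - I) + pi*(9/14 + 9*I/14)*exp(1 - I/3)*sin(1 - I/3) + pi*(-576/2023 - 1080*I/2023)*exp(1 - 3*I/2)*sin(1 - 3*I/2)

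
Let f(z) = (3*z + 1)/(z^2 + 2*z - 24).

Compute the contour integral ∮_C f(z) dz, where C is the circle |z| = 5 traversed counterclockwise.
By the residue theorem, ∮_C f(z) dz = 2πi · (sum of the residues of f at the poles inside |z| = 5).

The denominator factors as (z + 6)*(z - 4), so the singularities of f are simple poles at z = -6, z = 4.
  |-6|² = 36 > 25 = 5², so this pole is outside the contour.
  |4|² = 16 < 25 = 5², so this pole is inside the contour.

With P(z) = 3*z + 1 and Q(z) = z^2 + 2*z - 24, each pole is simple, so Res(f, z₀) = P(z₀)/Q'(z₀) with Q'(z) = 2*z + 2.
  Res(f, 4) = P(4)/Q'(4) = (13)/(10) = 13/10

∮_C f(z) dz = 2πi · (13/10) = 13*I*pi/5

Final answer: 13*I*pi/5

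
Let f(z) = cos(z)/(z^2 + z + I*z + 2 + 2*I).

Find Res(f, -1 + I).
Write f(z) = P(z)/Q(z) with P(z) = cos(z) and Q(z) = z^2 + z + I*z + 2 + 2*I.
The denominator factors as Q(z) = (z + 1 - I)*(z + 2*I), so z = -1 + I is a simple zero of Q and P is analytic there; z = -1 + I is therefore a simple pole and
  Res(f, z₀) = P(z₀)/Q'(z₀).

Q'(z) = 2*z + 1 + I, so Q'(-1 + I) = -1 + 3*I.
P(-1 + I) = cos(1 - I).

Res(f, -1 + I) = (cos(1 - I))/(-1 + 3*I) = (-1/10 - 3*I/10)*cos(1 - I)

Final answer: (-1/10 - 3*I/10)*cos(1 - I)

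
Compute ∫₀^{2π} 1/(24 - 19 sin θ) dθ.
Call the integral J. The integrand is 2π-periodic and we integrate over a full period, so shifting θ does not change the value (θ → θ + π/2 turns sin θ into cos θ; θ → θ + π flips the sign of the trig term). Hence
  J = ∫₀^{2π} dθ/(24 + 19 cos θ).
Put z = e^{iθ}: then cos θ = (z + 1/z)/2, dθ = dz/(iz), and z runs once counterclockwise around |z| = 1:
  J = ∮_{|z|=1} 1/(24 + 19*(z + 1/z)/2) · dz/(iz) = (2/i) ∮_{|z|=1} dz/(19*z^2 + 48*z + 19).
The roots of 19*z^2 + 48*z + 19 are z = (-24 ± sqrt(24^2 - 19^2))/19, with sqrt(215) = sqrt(215); their product is 1, so only z₊ = -24/19 + sqrt(215)/19 lies inside the unit circle (z₋ = -24/19 - sqrt(215)/19 lies outside).
z₊ is a simple zero of q(z) = 19*z^2 + 48*z + 19, so Res(1/q, z₊) = 1/q'(z₊) with q'(z) = 38*z + 48; and q'(z₊) = 19*(z₊ - z₋) = 2*sqrt(215).
Therefore J = (2/i) · 2πi · 1/(2*sqrt(215)) = 2*pi/(sqrt(215)) = 2*sqrt(215)*pi/215

Final answer: 2*sqrt(215)*pi/215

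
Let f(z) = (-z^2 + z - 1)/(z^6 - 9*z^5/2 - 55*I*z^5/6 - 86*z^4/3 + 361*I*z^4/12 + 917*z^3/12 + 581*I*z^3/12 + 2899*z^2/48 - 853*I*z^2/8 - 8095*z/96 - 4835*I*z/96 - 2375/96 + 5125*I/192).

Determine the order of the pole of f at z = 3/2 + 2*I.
Factor the denominator:
  z^6 - 9*z^5/2 - 55*I*z^5/6 - 86*z^4/3 + 361*I*z^4/12 + 917*z^3/12 + 581*I*z^3/12 + 2899*z^2/48 - 853*I*z^2/8 - 8095*z/96 - 4835*I*z/96 - 2375/96 + 5125*I/192 = (z - 3/2 - 2*I)^4*(z + 1/2 - 2*I/3)*(z + 1 - I/2)

The numerator P(z) = -z^2 + z - 1 has P(3/2 + 2*I) = 9/4 - 4*I ≠ 0, so no factor of (z - 3/2 - 2*I) cancels.
Near z = 3/2 + 2*I we can therefore write f(z) = g(z)/(z - 3/2 - 2*I)^4 with g analytic at 3/2 + 2*I and g(3/2 + 2*I) ≠ 0 (g is the numerator divided by the remaining denominator factors).

Hence z = 3/2 + 2*I is a pole of order 4.

Final answer: 4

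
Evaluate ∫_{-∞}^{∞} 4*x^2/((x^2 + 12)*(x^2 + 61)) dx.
4*pi*(-2*sqrt(3) + sqrt(61))/49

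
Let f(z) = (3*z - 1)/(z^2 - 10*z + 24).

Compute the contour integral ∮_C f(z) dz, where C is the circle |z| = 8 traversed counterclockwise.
6*I*pi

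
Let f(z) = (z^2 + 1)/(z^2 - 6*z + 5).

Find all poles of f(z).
The singularities of f are the zeros of the denominator. Factoring,
  z^2 - 6*z + 5 = (z - 5)*(z - 1)
so the candidates are z = 5, z = 1.

Check the numerator P(z) = z^2 + 1 at each one:
  P(5) = 26 ≠ 0, so z = 5 is a (simple) pole.
  P(1) = 2 ≠ 0, so z = 1 is a (simple) pole.

Poles of f: {1, 5}

Final answer: {1, 5}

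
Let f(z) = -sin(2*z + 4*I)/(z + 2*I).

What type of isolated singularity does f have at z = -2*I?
Let u = z + 2*I. The argument of sin is 2*z + 4*I = 2u, so
  f = -sin(2u)/u = -((2u) - (2u)^3/6 + ...)/u = -2 + (4/3)*u^2 - ...
The Laurent expansion about u = 0 has no negative powers; equivalently lim_{z→-2*I} f(z) = -2 exists and is finite.
So the singularity is removable.

Final answer: removable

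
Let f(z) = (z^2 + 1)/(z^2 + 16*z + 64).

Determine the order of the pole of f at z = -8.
2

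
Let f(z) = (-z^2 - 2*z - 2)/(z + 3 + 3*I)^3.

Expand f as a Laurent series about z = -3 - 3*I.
Put w = z - (-3 - 3*I), i.e. z = w - 3 - 3*I. The denominator is w^3, so it suffices to rewrite the numerator in powers of w.

P(z) = -z^2 - 2*z - 2
P(w - 3 - 3*I) = 4 - 12*I + (4 + 6*I)*w - w^2

Dividing each term by w^3:
  f = (4 - 12*I)/w^3 + (4 + 6*I)/w^2 - 1/w

Substituting back w = z + 3 + 3*I:
  f(z) = (4 - 12*I)/(z + 3 + 3*I)^3 + (4 + 6*I)/(z + 3 + 3*I)^2 - 1/(z + 3 + 3*I)

The series is finite because the numerator is a polynomial; the negative powers form the principal part, and the coefficient of 1/(z + 3 + 3*I) gives Res(f, -3 - 3*I) = -1.

Final answer: (4 - 12*I)/(z + 3 + 3*I)^3 + (4 + 6*I)/(z + 3 + 3*I)^2 - 1/(z + 3 + 3*I)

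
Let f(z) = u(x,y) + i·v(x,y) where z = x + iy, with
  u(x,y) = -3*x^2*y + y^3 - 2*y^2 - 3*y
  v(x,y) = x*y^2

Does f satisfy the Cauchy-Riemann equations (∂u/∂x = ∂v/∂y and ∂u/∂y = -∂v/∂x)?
∂u/∂x = -6*x*y
∂v/∂y = 2*x*y
∂u/∂y = -3*x^2 + 3*y^2 - 4*y - 3
∂v/∂x = y^2
∂u/∂x ≠ ∂v/∂y and ∂u/∂y ≠ -∂v/∂x; the Cauchy-Riemann equations are not satisfied, so f is not analytic.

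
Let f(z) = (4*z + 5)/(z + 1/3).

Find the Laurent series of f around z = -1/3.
11/(3*(z + 1/3)) + 4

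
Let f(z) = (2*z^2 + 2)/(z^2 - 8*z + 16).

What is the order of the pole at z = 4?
Factor the denominator:
  z^2 - 8*z + 16 = (z - 4)^2

The numerator P(z) = 2*z^2 + 2 has P(4) = 34 ≠ 0, so no factor of (z - 4) cancels.
Near z = 4 we can therefore write f(z) = g(z)/(z - 4)^2 with g analytic at 4 and g(4) ≠ 0 (g is just the numerator).

Hence z = 4 is a pole of order 2.

Final answer: 2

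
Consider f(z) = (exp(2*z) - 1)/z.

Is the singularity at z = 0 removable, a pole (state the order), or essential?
Let u = z. The exponent is 2*z = 2u, so
  f = (e^(2u) - 1)/u = ((2u) + (2u)^2/2 + (2u)^3/6 + ...)/u = 2 + (2)*u + (4/3)*u^2 + ...
The Laurent expansion about u = 0 has no negative powers; equivalently lim_{z→0} f(z) = 2 exists and is finite.
So the singularity is removable.

Final answer: removable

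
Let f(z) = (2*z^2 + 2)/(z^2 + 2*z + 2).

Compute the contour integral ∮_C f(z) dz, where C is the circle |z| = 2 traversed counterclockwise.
-8*I*pi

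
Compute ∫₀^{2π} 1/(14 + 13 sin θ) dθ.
2*sqrt(3)*pi/9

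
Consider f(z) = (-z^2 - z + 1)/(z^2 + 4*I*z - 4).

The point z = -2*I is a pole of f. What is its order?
2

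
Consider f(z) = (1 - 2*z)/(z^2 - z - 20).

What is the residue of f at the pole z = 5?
Write f(z) = P(z)/Q(z) with P(z) = 1 - 2*z and Q(z) = z^2 - z - 20.
The denominator factors as Q(z) = (z + 4)*(z - 5), so z = 5 is a simple zero of Q and P is analytic there; z = 5 is therefore a simple pole and
  Res(f, z₀) = P(z₀)/Q'(z₀).

Q'(z) = 2*z - 1, so Q'(5) = 9.
P(5) = -9.

Res(f, 5) = (-9)/(9) = -1

Final answer: -1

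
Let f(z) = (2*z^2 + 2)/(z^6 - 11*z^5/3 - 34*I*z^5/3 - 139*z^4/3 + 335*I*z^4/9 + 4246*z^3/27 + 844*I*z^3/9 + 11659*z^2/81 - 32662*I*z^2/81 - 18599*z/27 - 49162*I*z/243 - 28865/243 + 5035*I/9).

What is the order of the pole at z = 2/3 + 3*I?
4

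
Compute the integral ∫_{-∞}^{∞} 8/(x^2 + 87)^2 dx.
Let f(z) = 8/(z^2 + 87)^2. The denominator has no real zeros and deg Q - deg P = 4 ≥ 2, so the integral of f over the upper semicircle |z| = R tends to 0 as R → ∞. Closing the contour in the upper half-plane,
  ∫_{-∞}^{∞} f(x) dx = 2πi · Σ Res(f, z_k)  over the poles with Im z_k > 0.

Zeros of the denominator: z^2 + 87 = 0 gives z = ±sqrt(87)*I.
Upper half-plane: z = sqrt(87)*I (a pole of order 2).

Write f(z) = g(z)/(z - sqrt(87)*I)^2 with g(z) = 8/(z + sqrt(87)*I)^2. For a double pole, Res(f, z₀) = g'(z₀):
  g'(z) = -16/(z + sqrt(87)*I)^3
  Res(f, sqrt(87)*I) = g'(sqrt(87)*I) = -2*sqrt(87)*I/7569

∫_{-∞}^{∞} f(x) dx = 2πi · (-2*sqrt(87)*I/7569) = 4*sqrt(87)*pi/7569

Final answer: 4*sqrt(87)*pi/7569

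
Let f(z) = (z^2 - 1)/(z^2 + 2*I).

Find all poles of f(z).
The singularities of f are the zeros of the denominator. Factoring,
  z^2 + 2*I = (z + 1 - I)*(z - 1 + I)
so the candidates are z = -1 + I, z = 1 - I.

Check the numerator P(z) = z^2 - 1 at each one:
  P(-1 + I) = -1 - 2*I ≠ 0, so z = -1 + I is a (simple) pole.
  P(1 - I) = -1 - 2*I ≠ 0, so z = 1 - I is a (simple) pole.

Poles of f: {-1 + I, 1 - I}

Final answer: {-1 + I, 1 - I}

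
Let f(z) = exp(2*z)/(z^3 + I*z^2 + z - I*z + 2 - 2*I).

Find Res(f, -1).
(4/25 + 3*I/25)*exp(-2)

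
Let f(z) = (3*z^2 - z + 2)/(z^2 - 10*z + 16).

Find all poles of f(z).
The singularities of f are the zeros of the denominator. Factoring,
  z^2 - 10*z + 16 = (z - 2)*(z - 8)
so the candidates are z = 2, z = 8.

Check the numerator P(z) = 3*z^2 - z + 2 at each one:
  P(2) = 12 ≠ 0, so z = 2 is a (simple) pole.
  P(8) = 186 ≠ 0, so z = 8 is a (simple) pole.

Poles of f: {2, 8}

Final answer: {2, 8}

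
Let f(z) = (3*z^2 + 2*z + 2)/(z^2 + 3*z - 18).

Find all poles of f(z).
The singularities of f are the zeros of the denominator. Factoring,
  z^2 + 3*z - 18 = (z + 6)*(z - 3)
so the candidates are z = -6, z = 3.

Check the numerator P(z) = 3*z^2 + 2*z + 2 at each one:
  P(-6) = 98 ≠ 0, so z = -6 is a (simple) pole.
  P(3) = 35 ≠ 0, so z = 3 is a (simple) pole.

Poles of f: {-6, 3}

Final answer: {-6, 3}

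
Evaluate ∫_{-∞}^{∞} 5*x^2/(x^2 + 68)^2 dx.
Let f(z) = 5*z^2/(z^2 + 68)^2. The denominator has no real zeros and deg Q - deg P = 2 ≥ 2, so the integral of f over the upper semicircle |z| = R tends to 0 as R → ∞. Closing the contour in the upper half-plane,
  ∫_{-∞}^{∞} f(x) dx = 2πi · Σ Res(f, z_k)  over the poles with Im z_k > 0.

Zeros of the denominator: z^2 + 68 = 0 gives z = ±2*sqrt(17)*I.
Upper half-plane: z = 2*sqrt(17)*I (a pole of order 2).

Write f(z) = g(z)/(z - 2*sqrt(17)*I)^2 with g(z) = 5*z^2/(z + 2*sqrt(17)*I)^2. For a double pole, Res(f, z₀) = g'(z₀):
  g'(z) = 20*sqrt(17)*I*z/(z + 2*sqrt(17)*I)^3
  Res(f, 2*sqrt(17)*I) = g'(2*sqrt(17)*I) = -5*sqrt(17)*I/136

∫_{-∞}^{∞} f(x) dx = 2πi · (-5*sqrt(17)*I/136) = 5*sqrt(17)*pi/68

Final answer: 5*sqrt(17)*pi/68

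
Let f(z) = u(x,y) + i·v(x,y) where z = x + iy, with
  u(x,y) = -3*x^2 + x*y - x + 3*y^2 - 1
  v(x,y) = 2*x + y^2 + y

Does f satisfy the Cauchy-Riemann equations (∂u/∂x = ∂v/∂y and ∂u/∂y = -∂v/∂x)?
∂u/∂x = -6*x + y - 1
∂v/∂y = 2*y + 1
∂u/∂y = x + 6*y
∂v/∂x = 2
∂u/∂x ≠ ∂v/∂y and ∂u/∂y ≠ -∂v/∂x; the Cauchy-Riemann equations are not satisfied, so f is not analytic.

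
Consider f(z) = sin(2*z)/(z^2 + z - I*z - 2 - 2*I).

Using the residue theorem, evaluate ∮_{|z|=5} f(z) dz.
pi*(1/5 + 3*I/5)*sin(4) + pi*(1/5 + 3*I/5)*sin(2 + 2*I)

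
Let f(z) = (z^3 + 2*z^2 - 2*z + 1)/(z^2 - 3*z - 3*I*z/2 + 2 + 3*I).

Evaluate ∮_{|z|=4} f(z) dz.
By the residue theorem, ∮_C f(z) dz = 2πi · (sum of the residues of f at the poles inside |z| = 4).

The denominator factors as (z - 2)*(z - 1 - 3*I/2), so the singularities of f are simple poles at z = 2, z = 1 + 3*I/2.
  |2|² = 4 < 16 = 4², so this pole is inside the contour.
  |1 + 3*I/2|² = 13/4 < 16 = 4², so this pole is inside the contour.

With P(z) = z^3 + 2*z^2 - 2*z + 1 and Q(z) = z^2 - 3*z - 3*I*z/2 + 2 + 3*I, each pole is simple, so Res(f, z₀) = P(z₀)/Q'(z₀) with Q'(z) = 2*z - 3 - 3*I/2.
  Res(f, 2) = P(2)/Q'(2) = (13)/(1 - 3*I/2) = 4 + 6*I
  Res(f, 1 + 3*I/2) = P(1 + 3*I/2)/Q'(1 + 3*I/2) = (-37/4 + 33*I/8)/(-1 + 3*I/2) = 19/4 + 3*I

Sum of residues inside C: 35/4 + 9*I
∮_C f(z) dz = 2πi · (35/4 + 9*I) = pi*(-18 + 35*I/2)

Final answer: pi*(-18 + 35*I/2)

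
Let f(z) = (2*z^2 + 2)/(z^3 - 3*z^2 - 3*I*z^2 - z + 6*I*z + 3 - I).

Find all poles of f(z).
The singularities of f are the zeros of the denominator. Factoring,
  z^3 - 3*z^2 - 3*I*z^2 - z + 6*I*z + 3 - I = (z - 1 - I)*(z - I)*(z - 2 - I)
so the candidates are z = 1 + I, z = I, z = 2 + I.

Check the numerator P(z) = 2*z^2 + 2 at each one:
  P(1 + I) = 2 + 4*I ≠ 0, so z = 1 + I is a (simple) pole.
  P(I) = 0, so the factor (z - I) cancels and z = I is only a removable singularity, not a pole.
  P(2 + I) = 8 + 8*I ≠ 0, so z = 2 + I is a (simple) pole.

Poles of f: {1 + I, 2 + I}

Final answer: {1 + I, 2 + I}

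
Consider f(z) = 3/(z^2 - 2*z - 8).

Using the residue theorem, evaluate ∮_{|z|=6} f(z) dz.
By the residue theorem, ∮_C f(z) dz = 2πi · (sum of the residues of f at the poles inside |z| = 6).

The denominator factors as (z - 4)*(z + 2), so the singularities of f are simple poles at z = 4, z = -2.
  |4|² = 16 < 36 = 6², so this pole is inside the contour.
  |-2|² = 4 < 36 = 6², so this pole is inside the contour.

With P(z) = 3 and Q(z) = z^2 - 2*z - 8, each pole is simple, so Res(f, z₀) = P(z₀)/Q'(z₀) with Q'(z) = 2*z - 2.
  Res(f, 4) = P(4)/Q'(4) = (3)/(6) = 1/2
  Res(f, -2) = P(-2)/Q'(-2) = (3)/(-6) = -1/2

Sum of residues inside C: 0
∮_C f(z) dz = 2πi · (0) = 0

Final answer: 0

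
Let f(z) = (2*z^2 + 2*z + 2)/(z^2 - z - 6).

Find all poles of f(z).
The singularities of f are the zeros of the denominator. Factoring,
  z^2 - z - 6 = (z + 2)*(z - 3)
so the candidates are z = -2, z = 3.

Check the numerator P(z) = 2*z^2 + 2*z + 2 at each one:
  P(-2) = 6 ≠ 0, so z = -2 is a (simple) pole.
  P(3) = 26 ≠ 0, so z = 3 is a (simple) pole.

Poles of f: {-2, 3}

Final answer: {-2, 3}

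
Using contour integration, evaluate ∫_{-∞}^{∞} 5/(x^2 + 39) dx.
Let f(z) = 5/(z^2 + 39). The denominator has no real zeros and deg Q - deg P = 2 ≥ 2, so the integral of f over the upper semicircle |z| = R tends to 0 as R → ∞. Closing the contour in the upper half-plane,
  ∫_{-∞}^{∞} f(x) dx = 2πi · Σ Res(f, z_k)  over the poles with Im z_k > 0.

Zeros of the denominator: z^2 + 39 = 0 gives z = ±sqrt(39)*I.
Upper half-plane: z = sqrt(39)*I (simple).

Each pole is a simple zero of Q(z) = z^2 + 39, so Res(f, z₀) = P(z₀)/Q'(z₀) with P(z) = 5, Q'(z) = 2*z:
  Res(f, sqrt(39)*I) = (5)/(2*sqrt(39)*I) = -5*sqrt(39)*I/78

∫_{-∞}^{∞} f(x) dx = 2πi · (-5*sqrt(39)*I/78) = 5*sqrt(39)*pi/39

Final answer: 5*sqrt(39)*pi/39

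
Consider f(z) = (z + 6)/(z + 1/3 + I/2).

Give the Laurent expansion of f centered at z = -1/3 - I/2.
(17/3 - I/2)/(z + 1/3 + I/2) + 1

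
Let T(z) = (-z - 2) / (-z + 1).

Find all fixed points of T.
T(z) = z means -z - 2 = z*(-z + 1), i.e.
  -z^2 + 2*z + 2 = 0.
Discriminant: (2)^2 - 4*(-1)*(2) = 12, so the roots are real.
  z = (-2 ± sqrt(12))/(2*(-1))
Fixed points: {1 - sqrt(3), 1 + sqrt(3)}

Final answer: {1 - sqrt(3), 1 + sqrt(3)}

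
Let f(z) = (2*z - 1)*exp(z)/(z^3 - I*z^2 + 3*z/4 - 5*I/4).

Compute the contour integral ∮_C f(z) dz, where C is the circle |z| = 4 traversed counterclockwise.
By the residue theorem, ∮_C f(z) dz = 2πi · (sum of the residues of f at the poles inside |z| = 4).

The denominator factors as (z + 1/2 - I)*(z - 1/2 - I)*(z + I), so the singularities of f are simple poles at z = -1/2 + I, z = 1/2 + I, z = -I.
  |-1/2 + I|² = 5/4 < 16 = 4², so this pole is inside the contour.
  |1/2 + I|² = 5/4 < 16 = 4², so this pole is inside the contour.
  |-I|² = 1 < 16 = 4², so this pole is inside the contour.

With P(z) = (2*z - 1)*exp(z) and Q(z) = z^3 - I*z^2 + 3*z/4 - 5*I/4, each pole is simple, so Res(f, z₀) = P(z₀)/Q'(z₀) with Q'(z) = 3*z^2 - 2*I*z + 3/4.
  Res(f, -1/2 + I) = P(-1/2 + I)/Q'(-1/2 + I) = ((-2 + 2*I)*exp(-1/2 + I))/(1/2 - 2*I) = (-20/17 - 12*I/17)*exp(-1/2 + I)
  Res(f, 1/2 + I) = P(1/2 + I)/Q'(1/2 + I) = (2*I*exp(1/2 + I))/(1/2 + 2*I) = (16/17 + 4*I/17)*exp(1/2 + I)
  Res(f, -I) = P(-I)/Q'(-I) = ((-1 - 2*I)*exp(-I))/(-17/4) = (4/17 + 8*I/17)*exp(-I)

Sum of residues inside C: (-20/17 - 12*I/17)*exp(-1/2 + I) + (4/17 + 8*I/17)*exp(-I) + (16/17 + 4*I/17)*exp(1/2 + I)
∮_C f(z) dz = 2πi · ((-20/17 - 12*I/17)*exp(-1/2 + I) + (4/17 + 8*I/17)*exp(-I) + (16/17 + 4*I/17)*exp(1/2 + I)) = pi*(24/17 - 40*I/17)*exp(-1/2 + I) + pi*(-8/17 + 32*I/17)*exp(1/2 + I) + pi*(-16/17 + 8*I/17)*exp(-I)

Final answer: pi*(24/17 - 40*I/17)*exp(-1/2 + I) + pi*(-8/17 + 32*I/17)*exp(1/2 + I) + pi*(-16/17 + 8*I/17)*exp(-I)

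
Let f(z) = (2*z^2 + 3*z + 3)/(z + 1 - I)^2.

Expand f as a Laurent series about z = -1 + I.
Put w = z - (-1 + I), i.e. z = w - 1 + I. The denominator is w^2, so it suffices to rewrite the numerator in powers of w.

P(z) = 2*z^2 + 3*z + 3
P(w - 1 + I) = -I + (-1 + 4*I)*w + 2*w^2

Dividing each term by w^2:
  f = -I/w^2 + (-1 + 4*I)/w + 2

Substituting back w = z + 1 - I:
  f(z) = -I/(z + 1 - I)^2 + (-1 + 4*I)/(z + 1 - I) + 2

The series is finite because the numerator is a polynomial; the negative powers form the principal part, and the coefficient of 1/(z + 1 - I) gives Res(f, -1 + I) = -1 + 4*I.

Final answer: -I/(z + 1 - I)^2 + (-1 + 4*I)/(z + 1 - I) + 2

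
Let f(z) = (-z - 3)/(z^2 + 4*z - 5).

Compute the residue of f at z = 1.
Write f(z) = P(z)/Q(z) with P(z) = -z - 3 and Q(z) = z^2 + 4*z - 5.
The denominator factors as Q(z) = (z - 1)*(z + 5), so z = 1 is a simple zero of Q and P is analytic there; z = 1 is therefore a simple pole and
  Res(f, z₀) = P(z₀)/Q'(z₀).

Q'(z) = 2*z + 4, so Q'(1) = 6.
P(1) = -4.

Res(f, 1) = (-4)/(6) = -2/3

Final answer: -2/3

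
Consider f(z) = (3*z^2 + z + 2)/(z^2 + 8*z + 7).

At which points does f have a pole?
The singularities of f are the zeros of the denominator. Factoring,
  z^2 + 8*z + 7 = (z + 1)*(z + 7)
so the candidates are z = -1, z = -7.

Check the numerator P(z) = 3*z^2 + z + 2 at each one:
  P(-1) = 4 ≠ 0, so z = -1 is a (simple) pole.
  P(-7) = 142 ≠ 0, so z = -7 is a (simple) pole.

Poles of f: {-7, -1}

Final answer: {-7, -1}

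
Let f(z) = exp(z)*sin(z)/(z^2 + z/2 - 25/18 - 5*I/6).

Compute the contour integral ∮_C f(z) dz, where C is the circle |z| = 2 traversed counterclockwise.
By the residue theorem, ∮_C f(z) dz = 2πi · (sum of the residues of f at the poles inside |z| = 2).

The denominator factors as (z + 3/2 + I/3)*(z - 1 - I/3), so the singularities of f are simple poles at z = -3/2 - I/3, z = 1 + I/3.
  |-3/2 - I/3|² = 85/36 < 4 = 2², so this pole is inside the contour.
  |1 + I/3|² = 10/9 < 4 = 2², so this pole is inside the contour.

With P(z) = exp(z)*sin(z) and Q(z) = z^2 + z/2 - 25/18 - 5*I/6, each pole is simple, so Res(f, z₀) = P(z₀)/Q'(z₀) with Q'(z) = 2*z + 1/2.
  Res(f, -3/2 - I/3) = P(-3/2 - I/3)/Q'(-3/2 - I/3) = (-exp(-3/2 - I/3)*sin(3/2 + I/3))/(-5/2 - 2*I/3) = (90/241 - 24*I/241)*exp(-3/2 - I/3)*sin(3/2 + I/3)
  Res(f, 1 + I/3) = P(1 + I/3)/Q'(1 + I/3) = (exp(1 + I/3)*sin(1 + I/3))/(5/2 + 2*I/3) = (90/241 - 24*I/241)*exp(1 + I/3)*sin(1 + I/3)

Sum of residues inside C: (90/241 - 24*I/241)*exp(-3/2 - I/3)*sin(3/2 + I/3) + (90/241 - 24*I/241)*exp(1 + I/3)*sin(1 + I/3)
∮_C f(z) dz = 2πi · ((90/241 - 24*I/241)*exp(-3/2 - I/3)*sin(3/2 + I/3) + (90/241 - 24*I/241)*exp(1 + I/3)*sin(1 + I/3)) = pi*(48/241 + 180*I/241)*exp(-3/2 - I/3)*sin(3/2 + I/3) + pi*(48/241 + 180*I/241)*exp(1 + I/3)*sin(1 + I/3)

Final answer: pi*(48/241 + 180*I/241)*exp(-3/2 - I/3)*sin(3/2 + I/3) + pi*(48/241 + 180*I/241)*exp(1 + I/3)*sin(1 + I/3)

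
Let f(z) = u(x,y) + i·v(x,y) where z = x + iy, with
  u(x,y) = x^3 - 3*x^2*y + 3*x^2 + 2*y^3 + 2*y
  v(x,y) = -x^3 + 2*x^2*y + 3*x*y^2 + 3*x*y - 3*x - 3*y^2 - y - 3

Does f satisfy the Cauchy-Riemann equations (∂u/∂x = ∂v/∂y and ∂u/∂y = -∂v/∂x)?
∂u/∂x = 3*x^2 - 6*x*y + 6*x
∂v/∂y = 2*x^2 + 6*x*y + 3*x - 6*y - 1
∂u/∂y = -3*x^2 + 6*y^2 + 2
∂v/∂x = -3*x^2 + 4*x*y + 3*y^2 + 3*y - 3
∂u/∂x ≠ ∂v/∂y and ∂u/∂y ≠ -∂v/∂x; the Cauchy-Riemann equations are not satisfied, so f is not analytic.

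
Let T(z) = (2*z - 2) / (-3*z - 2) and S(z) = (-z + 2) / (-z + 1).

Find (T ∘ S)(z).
(T ∘ S)(z) = T(S(z)) = ((2)*S(z) + (-2))/((-3)*S(z) + (-2)). Multiply numerator and denominator by -z + 1:
  numerator:   (2)*(-z + 2) + (-2)*(-z + 1) = 2
  denominator: (-3)*(-z + 2) + (-2)*(-z + 1) = 5*z - 8
(T ∘ S)(z) = 2/(5*z - 8)

Final answer: 2/(5*z - 8)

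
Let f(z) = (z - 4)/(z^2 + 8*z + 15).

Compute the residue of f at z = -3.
Write f(z) = P(z)/Q(z) with P(z) = z - 4 and Q(z) = z^2 + 8*z + 15.
The denominator factors as Q(z) = (z + 5)*(z + 3), so z = -3 is a simple zero of Q and P is analytic there; z = -3 is therefore a simple pole and
  Res(f, z₀) = P(z₀)/Q'(z₀).

Q'(z) = 2*z + 8, so Q'(-3) = 2.
P(-3) = -7.

Res(f, -3) = (-7)/(2) = -7/2

Final answer: -7/2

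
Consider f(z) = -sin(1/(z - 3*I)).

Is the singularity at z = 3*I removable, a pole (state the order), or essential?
Let u = z - 3*I. Then
  sin(1/u) = Σ_{k≥0} (-1)^k (1)^(2k+1)/((2k+1)!·u^(2k+1)) = 1/u - 1/(6*u^3) + 1/(120*u^5) + ...
which has infinitely many negative powers of u, so sin(1/(z - 3*I)) has an essential singularity at z = 3*I.
So the singularity is essential.

Final answer: essential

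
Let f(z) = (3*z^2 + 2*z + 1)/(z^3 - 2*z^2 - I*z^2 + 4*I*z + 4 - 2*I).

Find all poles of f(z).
The singularities of f are the zeros of the denominator. Factoring,
  z^3 - 2*z^2 - I*z^2 + 4*I*z + 4 - 2*I = (z - 1 - I)*(z - 2 + I)*(z + 1 - I)
so the candidates are z = 1 + I, z = 2 - I, z = -1 + I.

Check the numerator P(z) = 3*z^2 + 2*z + 1 at each one:
  P(1 + I) = 3 + 8*I ≠ 0, so z = 1 + I is a (simple) pole.
  P(2 - I) = 14 - 14*I ≠ 0, so z = 2 - I is a (simple) pole.
  P(-1 + I) = -1 - 4*I ≠ 0, so z = -1 + I is a (simple) pole.

Poles of f: {-1 + I, 1 + I, 2 - I}

Final answer: {-1 + I, 1 + I, 2 - I}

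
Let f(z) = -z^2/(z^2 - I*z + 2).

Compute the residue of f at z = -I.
Write f(z) = P(z)/Q(z) with P(z) = -z^2 and Q(z) = z^2 - I*z + 2.
The denominator factors as Q(z) = (z + I)*(z - 2*I), so z = -I is a simple zero of Q and P is analytic there; z = -I is therefore a simple pole and
  Res(f, z₀) = P(z₀)/Q'(z₀).

Q'(z) = 2*z - I, so Q'(-I) = -3*I.
P(-I) = 1.

Res(f, -I) = (1)/(-3*I) = I/3

Final answer: I/3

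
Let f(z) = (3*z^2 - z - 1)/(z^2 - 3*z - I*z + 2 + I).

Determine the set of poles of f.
The singularities of f are the zeros of the denominator. Factoring,
  z^2 - 3*z - I*z + 2 + I = (z - 2 - I)*(z - 1)
so the candidates are z = 2 + I, z = 1.

Check the numerator P(z) = 3*z^2 - z - 1 at each one:
  P(2 + I) = 6 + 11*I ≠ 0, so z = 2 + I is a (simple) pole.
  P(1) = 1 ≠ 0, so z = 1 is a (simple) pole.

Poles of f: {1, 2 + I}

Final answer: {1, 2 + I}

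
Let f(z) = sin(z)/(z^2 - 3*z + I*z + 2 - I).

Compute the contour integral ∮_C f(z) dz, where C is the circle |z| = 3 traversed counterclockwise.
By the residue theorem, ∮_C f(z) dz = 2πi · (sum of the residues of f at the poles inside |z| = 3).

The denominator factors as (z - 2 + I)*(z - 1), so the singularities of f are simple poles at z = 2 - I, z = 1.
  |2 - I|² = 5 < 9 = 3², so this pole is inside the contour.
  |1|² = 1 < 9 = 3², so this pole is inside the contour.

With P(z) = sin(z) and Q(z) = z^2 - 3*z + I*z + 2 - I, each pole is simple, so Res(f, z₀) = P(z₀)/Q'(z₀) with Q'(z) = 2*z - 3 + I.
  Res(f, 2 - I) = P(2 - I)/Q'(2 - I) = (sin(2 - I))/(1 - I) = (1/2 + I/2)*sin(2 - I)
  Res(f, 1) = P(1)/Q'(1) = (sin(1))/(-1 + I) = (-1/2 - I/2)*sin(1)

Sum of residues inside C: (-1/2 - I/2)*sin(1) + (1/2 + I/2)*sin(2 - I)
∮_C f(z) dz = 2πi · ((-1/2 - I/2)*sin(1) + (1/2 + I/2)*sin(2 - I)) = pi*(1 - I)*sin(1) + pi*(-1 + I)*sin(2 - I)

Final answer: pi*(1 - I)*sin(1) + pi*(-1 + I)*sin(2 - I)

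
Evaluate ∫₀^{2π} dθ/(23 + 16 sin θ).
Call the integral J. The integrand is 2π-periodic and we integrate over a full period, so shifting θ does not change the value (θ → θ + π/2 turns sin θ into cos θ). Hence
  J = ∫₀^{2π} dθ/(23 + 16 cos θ).
Put z = e^{iθ}: then cos θ = (z + 1/z)/2, dθ = dz/(iz), and z runs once counterclockwise around |z| = 1:
  J = ∮_{|z|=1} 1/(23 + 16*(z + 1/z)/2) · dz/(iz) = (2/i) ∮_{|z|=1} dz/(16*z^2 + 46*z + 16).
The roots of 16*z^2 + 46*z + 16 are z = (-23 ± sqrt(23^2 - 16^2))/16, with sqrt(273) = sqrt(273); their product is 1, so only z₊ = -23/16 + sqrt(273)/16 lies inside the unit circle (z₋ = -23/16 - sqrt(273)/16 lies outside).
z₊ is a simple zero of q(z) = 16*z^2 + 46*z + 16, so Res(1/q, z₊) = 1/q'(z₊) with q'(z) = 32*z + 46; and q'(z₊) = 16*(z₊ - z₋) = 2*sqrt(273).
Therefore J = (2/i) · 2πi · 1/(2*sqrt(273)) = 2*pi/(sqrt(273)) = 2*sqrt(273)*pi/273

Final answer: 2*sqrt(273)*pi/273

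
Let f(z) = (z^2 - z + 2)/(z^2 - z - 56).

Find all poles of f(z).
{-7, 8}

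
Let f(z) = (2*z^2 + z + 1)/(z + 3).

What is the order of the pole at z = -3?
Factor the denominator:
  z + 3 = (z + 3)

The numerator P(z) = 2*z^2 + z + 1 has P(-3) = 16 ≠ 0, so no factor of (z + 3) cancels.
Near z = -3 we can therefore write f(z) = g(z)/(z + 3) with g analytic at -3 and g(-3) ≠ 0 (g is just the numerator).

Hence z = -3 is a pole of order 1.

Final answer: 1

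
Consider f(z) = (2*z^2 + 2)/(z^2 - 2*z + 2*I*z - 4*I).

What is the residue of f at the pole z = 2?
Write f(z) = P(z)/Q(z) with P(z) = 2*z^2 + 2 and Q(z) = z^2 - 2*z + 2*I*z - 4*I.
The denominator factors as Q(z) = (z - 2)*(z + 2*I), so z = 2 is a simple zero of Q and P is analytic there; z = 2 is therefore a simple pole and
  Res(f, z₀) = P(z₀)/Q'(z₀).

Q'(z) = 2*z - 2 + 2*I, so Q'(2) = 2 + 2*I.
P(2) = 10.

Res(f, 2) = (10)/(2 + 2*I) = 5/2 - 5*I/2

Final answer: 5/2 - 5*I/2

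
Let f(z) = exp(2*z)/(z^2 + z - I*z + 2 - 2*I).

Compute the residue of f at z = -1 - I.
Write f(z) = P(z)/Q(z) with P(z) = exp(2*z) and Q(z) = z^2 + z - I*z + 2 - 2*I.
The denominator factors as Q(z) = (z - 2*I)*(z + 1 + I), so z = -1 - I is a simple zero of Q and P is analytic there; z = -1 - I is therefore a simple pole and
  Res(f, z₀) = P(z₀)/Q'(z₀).

Q'(z) = 2*z + 1 - I, so Q'(-1 - I) = -1 - 3*I.
P(-1 - I) = exp(-2 - 2*I).

Res(f, -1 - I) = (exp(-2 - 2*I))/(-1 - 3*I) = (-1/10 + 3*I/10)*exp(-2 - 2*I)

Final answer: (-1/10 + 3*I/10)*exp(-2 - 2*I)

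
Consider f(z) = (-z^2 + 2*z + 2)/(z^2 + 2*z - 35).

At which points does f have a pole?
{-7, 5}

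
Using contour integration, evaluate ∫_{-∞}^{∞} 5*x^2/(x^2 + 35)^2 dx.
sqrt(35)*pi/14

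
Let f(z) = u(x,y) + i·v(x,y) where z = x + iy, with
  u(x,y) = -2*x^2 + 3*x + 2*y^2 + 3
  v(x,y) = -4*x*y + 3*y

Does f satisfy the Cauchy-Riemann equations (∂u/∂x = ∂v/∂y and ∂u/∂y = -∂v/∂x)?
∂u/∂x = 3 - 4*x
∂v/∂y = 3 - 4*x
∂u/∂y = 4*y
∂v/∂x = -4*y
∂u/∂x = ∂v/∂y and ∂u/∂y = -∂v/∂x hold identically; f is analytic.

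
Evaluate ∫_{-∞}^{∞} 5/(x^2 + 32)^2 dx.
5*sqrt(2)*pi/512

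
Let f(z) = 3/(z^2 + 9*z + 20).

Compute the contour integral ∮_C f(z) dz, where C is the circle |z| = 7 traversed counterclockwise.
By the residue theorem, ∮_C f(z) dz = 2πi · (sum of the residues of f at the poles inside |z| = 7).

The denominator factors as (z + 5)*(z + 4), so the singularities of f are simple poles at z = -5, z = -4.
  |-5|² = 25 < 49 = 7², so this pole is inside the contour.
  |-4|² = 16 < 49 = 7², so this pole is inside the contour.

With P(z) = 3 and Q(z) = z^2 + 9*z + 20, each pole is simple, so Res(f, z₀) = P(z₀)/Q'(z₀) with Q'(z) = 2*z + 9.
  Res(f, -5) = P(-5)/Q'(-5) = (3)/(-1) = -3
  Res(f, -4) = P(-4)/Q'(-4) = (3)/(1) = 3

Sum of residues inside C: 0
∮_C f(z) dz = 2πi · (0) = 0

Final answer: 0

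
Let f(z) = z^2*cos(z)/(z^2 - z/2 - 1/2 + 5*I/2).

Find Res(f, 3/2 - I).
Write f(z) = P(z)/Q(z) with P(z) = z^2*cos(z) and Q(z) = z^2 - z/2 - 1/2 + 5*I/2.
The denominator factors as Q(z) = (z - 3/2 + I)*(z + 1 - I), so z = 3/2 - I is a simple zero of Q and P is analytic there; z = 3/2 - I is therefore a simple pole and
  Res(f, z₀) = P(z₀)/Q'(z₀).

Q'(z) = 2*z - 1/2, so Q'(3/2 - I) = 5/2 - 2*I.
P(3/2 - I) = (5/4 - 3*I)*cos(3/2 - I).

Res(f, 3/2 - I) = ((5/4 - 3*I)*cos(3/2 - I))/(5/2 - 2*I) = (73/82 - 20*I/41)*cos(3/2 - I)

Final answer: (73/82 - 20*I/41)*cos(3/2 - I)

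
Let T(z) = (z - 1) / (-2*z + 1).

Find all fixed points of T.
T(z) = z means z - 1 = z*(-2*z + 1), i.e.
  1 - 2*z^2 = 0.
Discriminant: (0)^2 - 4*(-2)*(1) = 8, so the roots are real.
  z = (0 ± sqrt(8))/(2*(-2))
Fixed points: {-sqrt(2)/2, sqrt(2)/2}

Final answer: {-sqrt(2)/2, sqrt(2)/2}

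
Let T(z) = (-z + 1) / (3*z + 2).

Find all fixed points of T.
T(z) = z means -z + 1 = z*(3*z + 2), i.e.
  3*z^2 + 3*z - 1 = 0.
Discriminant: (3)^2 - 4*(3)*(-1) = 21, so the roots are real.
  z = (-3 ± sqrt(21))/(2*(3))
Fixed points: {-sqrt(21)/6 - 1/2, -1/2 + sqrt(21)/6}

Final answer: {-sqrt(21)/6 - 1/2, -1/2 + sqrt(21)/6}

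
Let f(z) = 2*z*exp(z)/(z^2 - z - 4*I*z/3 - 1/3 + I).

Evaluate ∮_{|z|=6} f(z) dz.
pi*(-36/13 + 28*I/13)*exp(1 + I/3) + pi*(36/13 + 24*I/13)*exp(I)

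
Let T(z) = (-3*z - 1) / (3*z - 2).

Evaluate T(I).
Substitute z = I:
  numerator:   -3*(I) - 1 = -1 - 3*I
  denominator: 3*(I) - 2 = -2 + 3*I
T(I) = (-1 - 3*I)/(-2 + 3*I); multiplying numerator and denominator by the conjugate -2 - 3*I gives (-7 + 9*I)/13 = -7/13 + 9*I/13

Final answer: -7/13 + 9*I/13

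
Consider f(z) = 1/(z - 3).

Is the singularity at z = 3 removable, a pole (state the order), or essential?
pole of order 1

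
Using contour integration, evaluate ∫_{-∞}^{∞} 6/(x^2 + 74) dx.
Let f(z) = 6/(z^2 + 74). The denominator has no real zeros and deg Q - deg P = 2 ≥ 2, so the integral of f over the upper semicircle |z| = R tends to 0 as R → ∞. Closing the contour in the upper half-plane,
  ∫_{-∞}^{∞} f(x) dx = 2πi · Σ Res(f, z_k)  over the poles with Im z_k > 0.

Zeros of the denominator: z^2 + 74 = 0 gives z = ±sqrt(74)*I.
Upper half-plane: z = sqrt(74)*I (simple).

Each pole is a simple zero of Q(z) = z^2 + 74, so Res(f, z₀) = P(z₀)/Q'(z₀) with P(z) = 6, Q'(z) = 2*z:
  Res(f, sqrt(74)*I) = (6)/(2*sqrt(74)*I) = -3*sqrt(74)*I/74

∫_{-∞}^{∞} f(x) dx = 2πi · (-3*sqrt(74)*I/74) = 3*sqrt(74)*pi/37

Final answer: 3*sqrt(74)*pi/37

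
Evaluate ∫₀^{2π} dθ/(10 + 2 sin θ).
Call the integral J. The integrand is 2π-periodic and we integrate over a full period, so shifting θ does not change the value (θ → θ + π/2 turns sin θ into cos θ). Hence
  J = ∫₀^{2π} dθ/(10 + 2 cos θ).
Put z = e^{iθ}: then cos θ = (z + 1/z)/2, dθ = dz/(iz), and z runs once counterclockwise around |z| = 1:
  J = ∮_{|z|=1} 1/(10 + 2*(z + 1/z)/2) · dz/(iz) = (2/i) ∮_{|z|=1} dz/(2*z^2 + 20*z + 2).
The roots of 2*z^2 + 20*z + 2 are z = (-10 ± sqrt(10^2 - 2^2))/2, with sqrt(96) = 4*sqrt(6); their product is 1, so only z₊ = -5 + 2*sqrt(6) lies inside the unit circle (z₋ = -5 - 2*sqrt(6) lies outside).
z₊ is a simple zero of q(z) = 2*z^2 + 20*z + 2, so Res(1/q, z₊) = 1/q'(z₊) with q'(z) = 4*z + 20; and q'(z₊) = 2*(z₊ - z₋) = 8*sqrt(6).
Therefore J = (2/i) · 2πi · 1/(8*sqrt(6)) = 2*pi/(4*sqrt(6)) = sqrt(6)*pi/12

Final answer: sqrt(6)*pi/12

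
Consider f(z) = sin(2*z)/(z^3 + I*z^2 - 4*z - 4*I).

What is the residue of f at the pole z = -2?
Write f(z) = P(z)/Q(z) with P(z) = sin(2*z) and Q(z) = z^3 + I*z^2 - 4*z - 4*I.
The denominator factors as Q(z) = (z + 2)*(z - 2)*(z + I), so z = -2 is a simple zero of Q and P is analytic there; z = -2 is therefore a simple pole and
  Res(f, z₀) = P(z₀)/Q'(z₀).

Q'(z) = 3*z^2 + 2*I*z - 4, so Q'(-2) = 8 - 4*I.
P(-2) = -sin(4).

Res(f, -2) = (-sin(4))/(8 - 4*I) = (-1/10 - I/20)*sin(4)

Final answer: (-1/10 - I/20)*sin(4)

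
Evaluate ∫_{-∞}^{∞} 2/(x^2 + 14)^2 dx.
Let f(z) = 2/(z^2 + 14)^2. The denominator has no real zeros and deg Q - deg P = 4 ≥ 2, so the integral of f over the upper semicircle |z| = R tends to 0 as R → ∞. Closing the contour in the upper half-plane,
  ∫_{-∞}^{∞} f(x) dx = 2πi · Σ Res(f, z_k)  over the poles with Im z_k > 0.

Zeros of the denominator: z^2 + 14 = 0 gives z = ±sqrt(14)*I.
Upper half-plane: z = sqrt(14)*I (a pole of order 2).

Write f(z) = g(z)/(z - sqrt(14)*I)^2 with g(z) = 2/(z + sqrt(14)*I)^2. For a double pole, Res(f, z₀) = g'(z₀):
  g'(z) = -4/(z + sqrt(14)*I)^3
  Res(f, sqrt(14)*I) = g'(sqrt(14)*I) = -sqrt(14)*I/392

∫_{-∞}^{∞} f(x) dx = 2πi · (-sqrt(14)*I/392) = sqrt(14)*pi/196

Final answer: sqrt(14)*pi/196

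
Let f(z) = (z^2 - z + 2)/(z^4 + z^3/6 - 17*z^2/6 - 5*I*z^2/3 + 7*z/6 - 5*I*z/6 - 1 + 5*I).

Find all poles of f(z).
{-2, -2/3 - I, 1 + I, 3/2}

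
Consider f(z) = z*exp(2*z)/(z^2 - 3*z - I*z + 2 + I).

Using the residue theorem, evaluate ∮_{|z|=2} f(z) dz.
By the residue theorem, ∮_C f(z) dz = 2πi · (sum of the residues of f at the poles inside |z| = 2).

The denominator factors as (z - 2 - I)*(z - 1), so the singularities of f are simple poles at z = 2 + I, z = 1.
  |2 + I|² = 5 > 4 = 2², so this pole is outside the contour.
  |1|² = 1 < 4 = 2², so this pole is inside the contour.

With P(z) = z*exp(2*z) and Q(z) = z^2 - 3*z - I*z + 2 + I, each pole is simple, so Res(f, z₀) = P(z₀)/Q'(z₀) with Q'(z) = 2*z - 3 - I.
  Res(f, 1) = P(1)/Q'(1) = (exp(2))/(-1 - I) = (-1/2 + I/2)*exp(2)

∮_C f(z) dz = 2πi · ((-1/2 + I/2)*exp(2)) = pi*(-1 - I)*exp(2)

Final answer: pi*(-1 - I)*exp(2)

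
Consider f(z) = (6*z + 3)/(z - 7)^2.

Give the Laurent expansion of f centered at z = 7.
Put w = z - (7), i.e. z = w + 7. The denominator is w^2, so it suffices to rewrite the numerator in powers of w.

P(z) = 6*z + 3
P(w + 7) = 45 + 6*w

Dividing each term by w^2:
  f = 45/w^2 + 6/w

Substituting back w = z - 7:
  f(z) = 45/(z - 7)^2 + 6/(z - 7)

The series is finite because the numerator is a polynomial; the negative powers form the principal part, and the coefficient of 1/(z - 7) gives Res(f, 7) = 6.

Final answer: 45/(z - 7)^2 + 6/(z - 7)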